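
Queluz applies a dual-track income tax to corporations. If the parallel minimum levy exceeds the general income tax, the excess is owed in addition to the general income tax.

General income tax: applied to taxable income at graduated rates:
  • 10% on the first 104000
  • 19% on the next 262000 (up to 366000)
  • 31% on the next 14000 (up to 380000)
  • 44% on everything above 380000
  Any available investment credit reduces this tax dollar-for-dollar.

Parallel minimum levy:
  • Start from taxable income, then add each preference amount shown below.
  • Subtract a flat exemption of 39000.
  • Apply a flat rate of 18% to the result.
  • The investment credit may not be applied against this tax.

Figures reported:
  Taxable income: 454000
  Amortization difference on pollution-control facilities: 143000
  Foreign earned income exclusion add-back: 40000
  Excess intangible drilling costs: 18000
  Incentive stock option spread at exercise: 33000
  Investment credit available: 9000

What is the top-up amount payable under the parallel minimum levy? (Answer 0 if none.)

General income tax:
  104000 × 10% = 10400
  262000 × 19% = 49780
  14000 × 31% = 4340
  74000 × 44% = 32560
  → 97080
  Less investment credit 9000 → 88080

Parallel minimum levy:
  Adjusted income: 454000 + 143000 + 40000 + 18000 + 33000 = 688000
  Less exemption 39000 → base 649000
  649000 × 18% = 116820

Excess of parallel minimum levy over general income tax: 116820 − 88080 = 28740.

28740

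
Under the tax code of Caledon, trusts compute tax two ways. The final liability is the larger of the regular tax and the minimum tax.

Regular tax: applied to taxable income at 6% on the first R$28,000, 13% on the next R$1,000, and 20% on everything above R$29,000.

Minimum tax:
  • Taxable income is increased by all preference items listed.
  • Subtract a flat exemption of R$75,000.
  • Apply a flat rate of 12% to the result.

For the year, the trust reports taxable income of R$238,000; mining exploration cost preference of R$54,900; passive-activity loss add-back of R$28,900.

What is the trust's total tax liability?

R$43,610

Regular tax:
  R$28,000 × 6% = R$1,680
  R$1,000 × 13% = R$130
  R$209,000 × 20% = R$41,800
  → R$43,610

Minimum tax:
  Adjusted income: R$238,000 + R$54,900 + R$28,900 = R$321,800
  Less exemption R$75,000 → base R$246,800
  R$246,800 × 12% = R$29,616

R$43,610 > R$29,616, so the regular tax governs.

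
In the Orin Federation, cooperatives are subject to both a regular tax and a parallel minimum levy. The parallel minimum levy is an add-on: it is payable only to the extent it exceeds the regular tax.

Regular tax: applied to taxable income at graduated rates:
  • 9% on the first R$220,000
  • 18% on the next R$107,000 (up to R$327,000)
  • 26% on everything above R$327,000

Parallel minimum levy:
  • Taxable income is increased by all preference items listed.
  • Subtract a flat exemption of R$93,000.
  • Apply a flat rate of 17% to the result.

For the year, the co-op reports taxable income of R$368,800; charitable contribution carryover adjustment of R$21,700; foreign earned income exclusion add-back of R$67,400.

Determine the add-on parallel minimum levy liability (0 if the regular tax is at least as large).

R$12,105

Parallel minimum levy:
  Adjusted income: R$368,800 + R$21,700 + R$67,400 = R$457,900
  Less exemption R$93,000 → base R$364,900
  R$364,900 × 17% = R$62,033

Regular tax:
  R$220,000 × 9% = R$19,800
  R$107,000 × 18% = R$19,260
  R$41,800 × 26% = R$10,868
  → R$49,928

Excess of parallel minimum levy over regular tax: R$62,033 − R$49,928 = R$12,105.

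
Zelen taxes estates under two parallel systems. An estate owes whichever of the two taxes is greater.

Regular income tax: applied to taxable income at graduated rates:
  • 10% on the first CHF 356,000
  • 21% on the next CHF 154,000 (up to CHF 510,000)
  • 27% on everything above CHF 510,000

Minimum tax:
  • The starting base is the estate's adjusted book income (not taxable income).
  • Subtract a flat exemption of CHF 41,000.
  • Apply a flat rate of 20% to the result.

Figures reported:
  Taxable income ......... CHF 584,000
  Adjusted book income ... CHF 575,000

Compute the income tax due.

Minimum tax:
  Base (adjusted book income): CHF 575,000
  Less exemption CHF 41,000 → base CHF 534,000
  CHF 534,000 × 20% = CHF 106,800

Regular income tax:
  CHF 356,000 × 10% = CHF 35,600
  CHF 154,000 × 21% = CHF 32,340
  CHF 74,000 × 27% = CHF 19,980
  → CHF 87,920

CHF 106,800 > CHF 87,920, so the minimum tax is the binding amount.

CHF 106,800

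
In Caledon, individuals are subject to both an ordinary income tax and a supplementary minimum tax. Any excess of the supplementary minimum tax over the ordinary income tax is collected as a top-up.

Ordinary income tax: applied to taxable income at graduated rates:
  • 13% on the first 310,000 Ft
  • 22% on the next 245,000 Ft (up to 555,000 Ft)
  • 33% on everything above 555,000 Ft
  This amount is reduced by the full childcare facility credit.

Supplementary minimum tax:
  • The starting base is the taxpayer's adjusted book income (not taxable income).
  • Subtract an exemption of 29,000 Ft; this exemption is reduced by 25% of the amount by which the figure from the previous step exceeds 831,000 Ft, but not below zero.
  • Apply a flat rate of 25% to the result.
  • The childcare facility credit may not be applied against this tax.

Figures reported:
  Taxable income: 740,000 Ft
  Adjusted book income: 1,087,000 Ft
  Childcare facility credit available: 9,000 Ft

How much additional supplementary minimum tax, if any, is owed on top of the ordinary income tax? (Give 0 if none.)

125,500 Ft

Supplementary minimum tax:
  Base (adjusted book income): 1,087,000 Ft
  Exemption: 25% × (1,087,000 Ft − 831,000 Ft) = 64,000 Ft ≥ 29,000 Ft, so the exemption is fully phased out
  Base: 1,087,000 Ft − 0 Ft = 1,087,000 Ft
  1,087,000 Ft × 25% = 271,750 Ft

Ordinary income tax:
  310,000 Ft × 13% = 40,300 Ft
  245,000 Ft × 22% = 53,900 Ft
  185,000 Ft × 33% = 61,050 Ft
  → 155,250 Ft
  Less childcare facility credit 9,000 Ft → 146,250 Ft

Excess of supplementary minimum tax over ordinary income tax: 271,750 Ft − 146,250 Ft = 125,500 Ft.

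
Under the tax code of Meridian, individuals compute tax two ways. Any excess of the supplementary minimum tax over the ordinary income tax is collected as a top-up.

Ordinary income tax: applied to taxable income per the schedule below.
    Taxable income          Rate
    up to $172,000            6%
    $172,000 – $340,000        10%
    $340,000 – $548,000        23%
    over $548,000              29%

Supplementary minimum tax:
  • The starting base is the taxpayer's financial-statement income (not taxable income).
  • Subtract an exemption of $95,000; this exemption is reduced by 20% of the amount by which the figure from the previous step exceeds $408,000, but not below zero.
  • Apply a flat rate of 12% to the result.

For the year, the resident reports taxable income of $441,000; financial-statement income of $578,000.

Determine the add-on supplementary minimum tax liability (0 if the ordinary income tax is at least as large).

$11,690

Supplementary minimum tax:
  Base (financial-statement income): $578,000
  Exemption: $95,000 − 20% × ($578,000 − $408,000) = $95,000 − $34,000 = $61,000
  Base: $578,000 − $61,000 = $517,000
  $517,000 × 12% = $62,040

Ordinary income tax:
  $172,000 × 6% = $10,320
  $168,000 × 10% = $16,800
  $101,000 × 23% = $23,230
  → $50,350

Excess of supplementary minimum tax over ordinary income tax: $62,040 − $50,350 = $11,690.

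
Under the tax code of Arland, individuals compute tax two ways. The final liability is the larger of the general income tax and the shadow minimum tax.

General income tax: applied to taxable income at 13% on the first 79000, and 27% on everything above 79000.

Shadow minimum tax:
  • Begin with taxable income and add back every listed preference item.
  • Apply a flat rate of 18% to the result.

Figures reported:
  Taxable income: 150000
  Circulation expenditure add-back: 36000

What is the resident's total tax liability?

33480

Shadow minimum tax:
  Adjusted income: 150000 + 36000 = 186000
  186000 × 18% = 33480

General income tax:
  79000 × 13% = 10270
  71000 × 27% = 19170
  → 29440

33480 > 29440, so the shadow minimum tax is the binding amount.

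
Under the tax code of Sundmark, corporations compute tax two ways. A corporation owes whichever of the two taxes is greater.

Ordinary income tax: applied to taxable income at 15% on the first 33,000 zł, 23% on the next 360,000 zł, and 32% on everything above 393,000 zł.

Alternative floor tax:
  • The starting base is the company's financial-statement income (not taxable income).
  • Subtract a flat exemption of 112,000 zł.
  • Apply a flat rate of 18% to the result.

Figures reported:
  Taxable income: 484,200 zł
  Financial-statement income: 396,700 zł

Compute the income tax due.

116,934 zł

Ordinary income tax:
  33,000 zł × 15% = 4,950 zł
  360,000 zł × 23% = 82,800 zł
  91,200 zł × 32% = 29,184 zł
  → 116,934 zł

Alternative floor tax:
  Base (financial-statement income): 396,700 zł
  Less exemption 112,000 zł → base 284,700 zł
  284,700 zł × 18% = 51,246 zł

116,934 zł > 51,246 zł, so the ordinary income tax governs.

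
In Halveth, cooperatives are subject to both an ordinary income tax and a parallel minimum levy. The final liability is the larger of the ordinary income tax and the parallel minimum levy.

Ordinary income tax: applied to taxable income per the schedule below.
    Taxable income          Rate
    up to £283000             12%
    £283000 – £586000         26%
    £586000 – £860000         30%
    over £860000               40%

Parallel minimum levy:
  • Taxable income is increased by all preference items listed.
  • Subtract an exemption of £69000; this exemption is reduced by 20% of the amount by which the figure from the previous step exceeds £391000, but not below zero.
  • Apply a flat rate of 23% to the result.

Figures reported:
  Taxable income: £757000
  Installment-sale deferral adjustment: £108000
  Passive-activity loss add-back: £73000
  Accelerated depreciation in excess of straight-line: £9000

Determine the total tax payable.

£217810

Parallel minimum levy:
  Adjusted income: £757000 + £108000 + £73000 + £9000 = £947000
  Exemption: 20% × (£947000 − £391000) = £111200 ≥ £69000, so the exemption is fully phased out
  Base: £947000 − £0 = £947000
  £947000 × 23% = £217810

Ordinary income tax:
  £283000 × 12% = £33960
  £303000 × 26% = £78780
  £171000 × 30% = £51300
  → £164040

£217810 > £164040, so the parallel minimum levy is the binding amount.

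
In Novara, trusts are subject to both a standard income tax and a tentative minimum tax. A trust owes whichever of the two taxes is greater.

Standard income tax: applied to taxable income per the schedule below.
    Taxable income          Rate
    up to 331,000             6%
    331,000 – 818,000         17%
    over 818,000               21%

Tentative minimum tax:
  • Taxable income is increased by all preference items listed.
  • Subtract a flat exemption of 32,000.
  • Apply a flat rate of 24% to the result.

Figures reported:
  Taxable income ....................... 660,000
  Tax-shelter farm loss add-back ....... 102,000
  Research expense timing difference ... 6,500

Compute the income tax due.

Standard income tax:
  331,000 × 6% = 19,860
  329,000 × 17% = 55,930
  → 75,790

Tentative minimum tax:
  Adjusted income: 660,000 + 102,000 + 6,500 = 768,500
  Less exemption 32,000 → base 736,500
  736,500 × 24% = 176,760

176,760 > 75,790, so the tentative minimum tax is the binding amount.

176,760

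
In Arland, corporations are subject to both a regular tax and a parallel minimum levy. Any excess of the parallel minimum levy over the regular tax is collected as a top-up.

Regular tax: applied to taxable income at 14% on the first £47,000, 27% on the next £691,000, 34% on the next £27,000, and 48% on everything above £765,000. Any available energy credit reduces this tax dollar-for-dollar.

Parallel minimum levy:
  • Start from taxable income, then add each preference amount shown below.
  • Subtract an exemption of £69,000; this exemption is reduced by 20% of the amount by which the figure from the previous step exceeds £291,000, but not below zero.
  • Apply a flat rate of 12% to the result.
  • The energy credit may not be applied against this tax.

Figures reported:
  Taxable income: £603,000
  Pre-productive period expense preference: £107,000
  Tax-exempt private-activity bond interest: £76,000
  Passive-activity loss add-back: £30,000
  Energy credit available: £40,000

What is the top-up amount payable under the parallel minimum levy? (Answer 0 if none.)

£0

Parallel minimum levy:
  Adjusted income: £603,000 + £107,000 + £76,000 + £30,000 = £816,000
  Exemption: 20% × (£816,000 − £291,000) = £105,000 ≥ £69,000, so the exemption is fully phased out
  Base: £816,000 − £0 = £816,000
  £816,000 × 12% = £97,920

Regular tax:
  £47,000 × 14% = £6,580
  £556,000 × 27% = £150,120
  → £156,700
  Less energy credit £40,000 → £116,700

£97,920 ≤ £116,700, so no add-on is due.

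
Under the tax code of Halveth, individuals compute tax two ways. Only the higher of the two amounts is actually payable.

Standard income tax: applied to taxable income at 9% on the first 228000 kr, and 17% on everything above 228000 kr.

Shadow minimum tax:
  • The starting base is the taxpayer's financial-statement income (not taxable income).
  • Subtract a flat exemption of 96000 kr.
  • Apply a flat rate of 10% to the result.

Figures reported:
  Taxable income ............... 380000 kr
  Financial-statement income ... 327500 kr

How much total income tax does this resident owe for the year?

46360 kr

Standard income tax:
  228000 kr × 9% = 20520 kr
  152000 kr × 17% = 25840 kr
  → 46360 kr

Shadow minimum tax:
  Base (financial-statement income): 327500 kr
  Less exemption 96000 kr → base 231500 kr
  231500 kr × 10% = 23150 kr

46360 kr > 23150 kr, so the standard income tax governs.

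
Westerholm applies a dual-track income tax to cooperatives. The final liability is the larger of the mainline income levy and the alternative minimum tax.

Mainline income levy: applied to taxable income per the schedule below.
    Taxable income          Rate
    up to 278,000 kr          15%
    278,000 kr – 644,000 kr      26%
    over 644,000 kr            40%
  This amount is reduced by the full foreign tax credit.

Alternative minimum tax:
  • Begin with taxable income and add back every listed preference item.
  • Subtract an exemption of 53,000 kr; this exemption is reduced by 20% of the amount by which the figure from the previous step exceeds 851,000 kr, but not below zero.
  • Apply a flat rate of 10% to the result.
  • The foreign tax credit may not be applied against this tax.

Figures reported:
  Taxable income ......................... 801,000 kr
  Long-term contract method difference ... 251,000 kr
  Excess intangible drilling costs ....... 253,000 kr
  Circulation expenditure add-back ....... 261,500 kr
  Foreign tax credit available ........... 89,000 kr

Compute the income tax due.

Alternative minimum tax:
  Adjusted income: 801,000 kr + 251,000 kr + 253,000 kr + 261,500 kr = 1,566,500 kr
  Exemption: 20% × (1,566,500 kr − 851,000 kr) = 143,100 kr ≥ 53,000 kr, so the exemption is fully phased out
  Base: 1,566,500 kr − 0 kr = 1,566,500 kr
  1,566,500 kr × 10% = 156,650 kr

Mainline income levy:
  278,000 kr × 15% = 41,700 kr
  366,000 kr × 26% = 95,160 kr
  157,000 kr × 40% = 62,800 kr
  → 199,660 kr
  Less foreign tax credit 89,000 kr → 110,660 kr

156,650 kr > 110,660 kr, so the alternative minimum tax is the binding amount.

156,650 kr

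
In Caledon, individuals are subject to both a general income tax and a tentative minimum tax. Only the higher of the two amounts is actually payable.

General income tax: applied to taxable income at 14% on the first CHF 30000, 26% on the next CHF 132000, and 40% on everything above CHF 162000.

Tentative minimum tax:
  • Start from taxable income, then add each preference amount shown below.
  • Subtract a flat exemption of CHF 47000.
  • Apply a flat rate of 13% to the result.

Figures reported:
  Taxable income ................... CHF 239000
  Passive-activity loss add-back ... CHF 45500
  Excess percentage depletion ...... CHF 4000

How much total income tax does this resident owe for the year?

General income tax:
  CHF 30000 × 14% = CHF 4200
  CHF 132000 × 26% = CHF 34320
  CHF 77000 × 40% = CHF 30800
  → CHF 69320

Tentative minimum tax:
  Adjusted income: CHF 239000 + CHF 45500 + CHF 4000 = CHF 288500
  Less exemption CHF 47000 → base CHF 241500
  CHF 241500 × 13% = CHF 31395

CHF 69320 > CHF 31395, so the general income tax governs.

CHF 69320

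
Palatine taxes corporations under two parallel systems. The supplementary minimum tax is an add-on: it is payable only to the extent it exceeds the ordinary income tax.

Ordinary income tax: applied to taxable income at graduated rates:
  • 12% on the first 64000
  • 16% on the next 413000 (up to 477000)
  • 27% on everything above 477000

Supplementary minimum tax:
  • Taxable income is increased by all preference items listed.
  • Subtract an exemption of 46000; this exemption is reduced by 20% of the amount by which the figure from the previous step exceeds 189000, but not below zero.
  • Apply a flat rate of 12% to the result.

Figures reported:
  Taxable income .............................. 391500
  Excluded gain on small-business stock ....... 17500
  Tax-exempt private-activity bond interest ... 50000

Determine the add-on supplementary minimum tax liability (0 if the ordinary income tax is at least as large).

0

Supplementary minimum tax:
  Adjusted income: 391500 + 17500 + 50000 = 459000
  Exemption: 20% × (459000 − 189000) = 54000 ≥ 46000, so the exemption is fully phased out
  Base: 459000 − 0 = 459000
  459000 × 12% = 55080

Ordinary income tax:
  64000 × 12% = 7680
  327500 × 16% = 52400
  → 60080

55080 ≤ 60080, so no add-on is due.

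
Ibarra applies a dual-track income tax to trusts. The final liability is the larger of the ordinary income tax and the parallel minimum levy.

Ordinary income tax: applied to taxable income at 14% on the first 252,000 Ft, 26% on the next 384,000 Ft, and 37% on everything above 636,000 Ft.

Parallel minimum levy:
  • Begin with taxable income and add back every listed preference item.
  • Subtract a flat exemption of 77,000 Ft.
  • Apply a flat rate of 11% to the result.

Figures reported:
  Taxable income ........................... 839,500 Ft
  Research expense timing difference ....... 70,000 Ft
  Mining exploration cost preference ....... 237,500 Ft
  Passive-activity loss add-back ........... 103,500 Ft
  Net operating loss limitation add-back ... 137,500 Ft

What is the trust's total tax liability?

Parallel minimum levy:
  Adjusted income: 839,500 Ft + 70,000 Ft + 237,500 Ft + 103,500 Ft + 137,500 Ft = 1,388,000 Ft
  Less exemption 77,000 Ft → base 1,311,000 Ft
  1,311,000 Ft × 11% = 144,210 Ft

Ordinary income tax:
  252,000 Ft × 14% = 35,280 Ft
  384,000 Ft × 26% = 99,840 Ft
  203,500 Ft × 37% = 75,295 Ft
  → 210,415 Ft

210,415 Ft > 144,210 Ft, so the ordinary income tax governs.

210,415 Ft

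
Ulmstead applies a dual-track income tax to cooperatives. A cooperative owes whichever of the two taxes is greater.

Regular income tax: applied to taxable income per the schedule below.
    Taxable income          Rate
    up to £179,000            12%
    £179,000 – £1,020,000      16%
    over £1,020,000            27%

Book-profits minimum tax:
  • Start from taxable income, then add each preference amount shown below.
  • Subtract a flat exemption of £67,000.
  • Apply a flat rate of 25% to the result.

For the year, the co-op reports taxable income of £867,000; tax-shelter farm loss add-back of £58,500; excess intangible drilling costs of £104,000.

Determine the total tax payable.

Regular income tax:
  £179,000 × 12% = £21,480
  £688,000 × 16% = £110,080
  → £131,560

Book-profits minimum tax:
  Adjusted income: £867,000 + £58,500 + £104,000 = £1,029,500
  Less exemption £67,000 → base £962,500
  £962,500 × 25% = £240,625

£240,625 > £131,560, so the book-profits minimum tax is the binding amount.

£240,625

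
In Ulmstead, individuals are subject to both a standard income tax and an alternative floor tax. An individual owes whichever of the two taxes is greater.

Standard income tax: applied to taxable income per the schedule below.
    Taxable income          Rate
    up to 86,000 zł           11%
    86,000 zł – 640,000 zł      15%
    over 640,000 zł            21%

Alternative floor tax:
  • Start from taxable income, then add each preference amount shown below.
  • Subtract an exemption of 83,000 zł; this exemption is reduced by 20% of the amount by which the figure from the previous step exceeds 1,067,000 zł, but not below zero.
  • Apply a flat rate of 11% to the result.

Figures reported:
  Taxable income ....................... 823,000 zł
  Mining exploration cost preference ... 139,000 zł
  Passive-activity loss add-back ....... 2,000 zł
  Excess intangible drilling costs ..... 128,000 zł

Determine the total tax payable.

Alternative floor tax:
  Adjusted income: 823,000 zł + 139,000 zł + 2,000 zł + 128,000 zł = 1,092,000 zł
  Exemption: 83,000 zł − 20% × (1,092,000 zł − 1,067,000 zł) = 83,000 zł − 5,000 zł = 78,000 zł
  Base: 1,092,000 zł − 78,000 zł = 1,014,000 zł
  1,014,000 zł × 11% = 111,540 zł

Standard income tax:
  86,000 zł × 11% = 9,460 zł
  554,000 zł × 15% = 83,100 zł
  183,000 zł × 21% = 38,430 zł
  → 130,990 zł

130,990 zł > 111,540 zł, so the standard income tax governs.

130,990 zł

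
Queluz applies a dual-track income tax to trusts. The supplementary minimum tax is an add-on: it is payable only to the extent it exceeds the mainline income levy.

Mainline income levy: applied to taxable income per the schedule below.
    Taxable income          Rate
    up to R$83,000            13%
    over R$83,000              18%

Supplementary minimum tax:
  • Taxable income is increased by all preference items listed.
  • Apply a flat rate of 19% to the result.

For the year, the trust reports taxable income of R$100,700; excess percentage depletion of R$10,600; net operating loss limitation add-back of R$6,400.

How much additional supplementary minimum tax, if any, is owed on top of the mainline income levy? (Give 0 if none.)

R$8,387

Mainline income levy:
  R$83,000 × 13% = R$10,790
  R$17,700 × 18% = R$3,186
  → R$13,976

Supplementary minimum tax:
  Adjusted income: R$100,700 + R$10,600 + R$6,400 = R$117,700
  R$117,700 × 19% = R$22,363

Excess of supplementary minimum tax over mainline income levy: R$22,363 − R$13,976 = R$8,387.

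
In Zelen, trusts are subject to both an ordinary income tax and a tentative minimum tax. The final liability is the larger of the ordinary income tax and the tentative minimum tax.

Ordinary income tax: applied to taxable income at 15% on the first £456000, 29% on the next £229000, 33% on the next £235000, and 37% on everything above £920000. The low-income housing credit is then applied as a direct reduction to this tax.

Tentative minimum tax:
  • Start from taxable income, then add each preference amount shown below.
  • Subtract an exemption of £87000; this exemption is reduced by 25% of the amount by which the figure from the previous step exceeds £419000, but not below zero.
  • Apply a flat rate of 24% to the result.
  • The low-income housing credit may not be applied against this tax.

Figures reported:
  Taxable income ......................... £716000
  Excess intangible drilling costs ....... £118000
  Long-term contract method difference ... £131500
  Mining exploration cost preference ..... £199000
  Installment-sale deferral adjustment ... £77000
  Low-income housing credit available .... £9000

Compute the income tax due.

Ordinary income tax:
  £456000 × 15% = £68400
  £229000 × 29% = £66410
  £31000 × 33% = £10230
  → £145040
  Less low-income housing credit £9000 → £136040

Tentative minimum tax:
  Adjusted income: £716000 + £118000 + £131500 + £199000 + £77000 = £1241500
  Exemption: 25% × (£1241500 − £419000) = £205625 ≥ £87000, so the exemption is fully phased out
  Base: £1241500 − £0 = £1241500
  £1241500 × 24% = £297960

£297960 > £136040, so the tentative minimum tax is the binding amount.

£297960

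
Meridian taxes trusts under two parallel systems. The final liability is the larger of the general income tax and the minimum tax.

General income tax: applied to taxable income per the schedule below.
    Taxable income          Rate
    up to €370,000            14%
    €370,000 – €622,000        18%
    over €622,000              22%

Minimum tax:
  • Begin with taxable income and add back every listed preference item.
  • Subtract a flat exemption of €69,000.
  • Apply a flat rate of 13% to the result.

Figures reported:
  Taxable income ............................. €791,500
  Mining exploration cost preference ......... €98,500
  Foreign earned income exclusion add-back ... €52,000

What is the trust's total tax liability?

€134,450

Minimum tax:
  Adjusted income: €791,500 + €98,500 + €52,000 = €942,000
  Less exemption €69,000 → base €873,000
  €873,000 × 13% = €113,490

General income tax:
  €370,000 × 14% = €51,800
  €252,000 × 18% = €45,360
  €169,500 × 22% = €37,290
  → €134,450

€134,450 > €113,490, so the general income tax governs.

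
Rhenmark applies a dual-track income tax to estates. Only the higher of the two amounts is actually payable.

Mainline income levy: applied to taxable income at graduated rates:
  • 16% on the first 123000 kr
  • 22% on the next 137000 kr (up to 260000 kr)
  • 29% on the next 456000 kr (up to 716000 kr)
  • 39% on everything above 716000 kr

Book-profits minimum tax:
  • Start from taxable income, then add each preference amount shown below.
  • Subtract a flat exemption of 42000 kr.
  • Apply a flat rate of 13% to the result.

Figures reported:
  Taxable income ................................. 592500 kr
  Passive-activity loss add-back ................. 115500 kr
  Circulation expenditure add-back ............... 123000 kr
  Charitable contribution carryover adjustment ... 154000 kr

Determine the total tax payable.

146245 kr

Book-profits minimum tax:
  Adjusted income: 592500 kr + 115500 kr + 123000 kr + 154000 kr = 985000 kr
  Less exemption 42000 kr → base 943000 kr
  943000 kr × 13% = 122590 kr

Mainline income levy:
  123000 kr × 16% = 19680 kr
  137000 kr × 22% = 30140 kr
  332500 kr × 29% = 96425 kr
  → 146245 kr

146245 kr > 122590 kr, so the mainline income levy governs.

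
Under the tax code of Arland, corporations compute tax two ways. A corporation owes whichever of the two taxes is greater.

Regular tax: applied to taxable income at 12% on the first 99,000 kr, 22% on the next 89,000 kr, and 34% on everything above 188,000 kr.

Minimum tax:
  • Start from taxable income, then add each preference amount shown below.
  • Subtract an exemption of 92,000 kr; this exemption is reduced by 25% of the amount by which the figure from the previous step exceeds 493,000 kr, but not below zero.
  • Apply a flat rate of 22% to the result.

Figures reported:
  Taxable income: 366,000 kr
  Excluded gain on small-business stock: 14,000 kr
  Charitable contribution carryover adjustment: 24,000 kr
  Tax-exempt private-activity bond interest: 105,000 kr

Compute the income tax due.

Minimum tax:
  Adjusted income: 366,000 kr + 14,000 kr + 24,000 kr + 105,000 kr = 509,000 kr
  Exemption: 92,000 kr − 25% × (509,000 kr − 493,000 kr) = 92,000 kr − 4,000 kr = 88,000 kr
  Base: 509,000 kr − 88,000 kr = 421,000 kr
  421,000 kr × 22% = 92,620 kr

Regular tax:
  99,000 kr × 12% = 11,880 kr
  89,000 kr × 22% = 19,580 kr
  178,000 kr × 34% = 60,520 kr
  → 91,980 kr

92,620 kr > 91,980 kr, so the minimum tax is the binding amount.

92,620 kr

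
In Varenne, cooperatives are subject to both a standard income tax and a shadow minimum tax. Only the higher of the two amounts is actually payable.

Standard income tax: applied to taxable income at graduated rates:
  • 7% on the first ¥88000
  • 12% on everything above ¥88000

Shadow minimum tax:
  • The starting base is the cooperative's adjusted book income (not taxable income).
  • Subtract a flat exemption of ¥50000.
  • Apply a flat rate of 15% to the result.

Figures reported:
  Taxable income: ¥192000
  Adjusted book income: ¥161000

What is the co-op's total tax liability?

Standard income tax:
  ¥88000 × 7% = ¥6160
  ¥104000 × 12% = ¥12480
  → ¥18640

Shadow minimum tax:
  Base (adjusted book income): ¥161000
  Less exemption ¥50000 → base ¥111000
  ¥111000 × 15% = ¥16650

¥18640 > ¥16650, so the standard income tax governs.

¥18640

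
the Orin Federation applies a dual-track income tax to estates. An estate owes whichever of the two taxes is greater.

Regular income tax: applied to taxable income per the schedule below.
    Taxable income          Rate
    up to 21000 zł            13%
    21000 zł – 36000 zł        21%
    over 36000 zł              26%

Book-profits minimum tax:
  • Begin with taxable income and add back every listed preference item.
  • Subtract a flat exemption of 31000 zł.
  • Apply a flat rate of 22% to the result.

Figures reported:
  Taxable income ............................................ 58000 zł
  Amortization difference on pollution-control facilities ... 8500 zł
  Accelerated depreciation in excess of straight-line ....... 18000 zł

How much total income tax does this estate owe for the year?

11770 zł

Book-profits minimum tax:
  Adjusted income: 58000 zł + 8500 zł + 18000 zł = 84500 zł
  Less exemption 31000 zł → base 53500 zł
  53500 zł × 22% = 11770 zł

Regular income tax:
  21000 zł × 13% = 2730 zł
  15000 zł × 21% = 3150 zł
  22000 zł × 26% = 5720 zł
  → 11600 zł

11770 zł > 11600 zł, so the book-profits minimum tax is the binding amount.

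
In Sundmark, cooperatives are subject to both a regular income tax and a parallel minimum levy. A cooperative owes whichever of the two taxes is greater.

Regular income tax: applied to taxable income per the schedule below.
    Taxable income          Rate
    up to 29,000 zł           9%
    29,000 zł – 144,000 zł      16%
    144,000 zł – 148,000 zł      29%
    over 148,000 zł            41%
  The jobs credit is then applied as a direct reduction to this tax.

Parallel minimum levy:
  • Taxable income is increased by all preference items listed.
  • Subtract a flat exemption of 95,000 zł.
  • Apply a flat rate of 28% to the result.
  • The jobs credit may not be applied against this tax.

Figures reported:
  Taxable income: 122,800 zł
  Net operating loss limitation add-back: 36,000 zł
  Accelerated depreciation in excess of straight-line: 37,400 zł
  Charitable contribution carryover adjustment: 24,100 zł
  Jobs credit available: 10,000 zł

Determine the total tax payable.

Parallel minimum levy:
  Adjusted income: 122,800 zł + 36,000 zł + 37,400 zł + 24,100 zł = 220,300 zł
  Less exemption 95,000 zł → base 125,300 zł
  125,300 zł × 28% = 35,084 zł

Regular income tax:
  29,000 zł × 9% = 2,610 zł
  93,800 zł × 16% = 15,008 zł
  → 17,618 zł
  Less jobs credit 10,000 zł → 7,618 zł

35,084 zł > 7,618 zł, so the parallel minimum levy is the binding amount.

35,084 zł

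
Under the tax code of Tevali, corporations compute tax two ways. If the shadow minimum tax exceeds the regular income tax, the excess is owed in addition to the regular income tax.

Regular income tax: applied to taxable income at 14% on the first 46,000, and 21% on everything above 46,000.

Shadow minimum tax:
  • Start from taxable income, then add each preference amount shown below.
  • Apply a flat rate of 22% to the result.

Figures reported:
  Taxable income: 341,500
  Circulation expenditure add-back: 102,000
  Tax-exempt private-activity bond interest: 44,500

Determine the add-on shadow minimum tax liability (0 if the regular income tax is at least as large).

38,865

Regular income tax:
  46,000 × 14% = 6,440
  295,500 × 21% = 62,055
  → 68,495

Shadow minimum tax:
  Adjusted income: 341,500 + 102,000 + 44,500 = 488,000
  488,000 × 22% = 107,360

Excess of shadow minimum tax over regular income tax: 107,360 − 68,495 = 38,865.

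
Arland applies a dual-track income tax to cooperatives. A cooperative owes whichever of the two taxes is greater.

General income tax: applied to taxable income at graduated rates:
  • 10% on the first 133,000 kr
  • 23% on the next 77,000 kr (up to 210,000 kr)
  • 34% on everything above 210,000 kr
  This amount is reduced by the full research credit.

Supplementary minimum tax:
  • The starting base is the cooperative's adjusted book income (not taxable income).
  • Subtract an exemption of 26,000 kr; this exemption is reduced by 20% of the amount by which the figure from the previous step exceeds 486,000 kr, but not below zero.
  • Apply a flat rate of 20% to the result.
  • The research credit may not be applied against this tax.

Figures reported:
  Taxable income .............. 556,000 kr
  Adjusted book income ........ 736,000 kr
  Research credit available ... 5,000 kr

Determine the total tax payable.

147,200 kr

General income tax:
  133,000 kr × 10% = 13,300 kr
  77,000 kr × 23% = 17,710 kr
  346,000 kr × 34% = 117,640 kr
  → 148,650 kr
  Less research credit 5,000 kr → 143,650 kr

Supplementary minimum tax:
  Base (adjusted book income): 736,000 kr
  Exemption: 20% × (736,000 kr − 486,000 kr) = 50,000 kr ≥ 26,000 kr, so the exemption is fully phased out
  Base: 736,000 kr − 0 kr = 736,000 kr
  736,000 kr × 20% = 147,200 kr

147,200 kr > 143,650 kr, so the supplementary minimum tax is the binding amount.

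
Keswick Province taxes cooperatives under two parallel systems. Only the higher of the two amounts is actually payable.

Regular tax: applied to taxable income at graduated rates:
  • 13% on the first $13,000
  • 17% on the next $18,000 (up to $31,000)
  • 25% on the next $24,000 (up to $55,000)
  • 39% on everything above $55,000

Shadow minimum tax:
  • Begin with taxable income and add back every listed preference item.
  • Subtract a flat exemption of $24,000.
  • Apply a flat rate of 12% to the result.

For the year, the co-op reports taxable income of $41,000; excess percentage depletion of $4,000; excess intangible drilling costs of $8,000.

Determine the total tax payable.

Shadow minimum tax:
  Adjusted income: $41,000 + $4,000 + $8,000 = $53,000
  Less exemption $24,000 → base $29,000
  $29,000 × 12% = $3,480

Regular tax:
  $13,000 × 13% = $1,690
  $18,000 × 17% = $3,060
  $10,000 × 25% = $2,500
  → $7,250

$7,250 > $3,480, so the regular tax governs.

$7,250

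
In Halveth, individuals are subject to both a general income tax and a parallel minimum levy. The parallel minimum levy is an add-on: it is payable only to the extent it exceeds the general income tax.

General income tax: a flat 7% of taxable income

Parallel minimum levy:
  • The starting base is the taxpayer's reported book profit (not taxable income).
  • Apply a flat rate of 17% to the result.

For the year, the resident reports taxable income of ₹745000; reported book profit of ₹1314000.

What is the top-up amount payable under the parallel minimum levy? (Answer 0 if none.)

General income tax:
  ₹745000 × 7% = ₹52150

Parallel minimum levy:
  Base (reported book profit): ₹1314000
  ₹1314000 × 17% = ₹223380

Excess of parallel minimum levy over general income tax: ₹223380 − ₹52150 = ₹171230.

₹171230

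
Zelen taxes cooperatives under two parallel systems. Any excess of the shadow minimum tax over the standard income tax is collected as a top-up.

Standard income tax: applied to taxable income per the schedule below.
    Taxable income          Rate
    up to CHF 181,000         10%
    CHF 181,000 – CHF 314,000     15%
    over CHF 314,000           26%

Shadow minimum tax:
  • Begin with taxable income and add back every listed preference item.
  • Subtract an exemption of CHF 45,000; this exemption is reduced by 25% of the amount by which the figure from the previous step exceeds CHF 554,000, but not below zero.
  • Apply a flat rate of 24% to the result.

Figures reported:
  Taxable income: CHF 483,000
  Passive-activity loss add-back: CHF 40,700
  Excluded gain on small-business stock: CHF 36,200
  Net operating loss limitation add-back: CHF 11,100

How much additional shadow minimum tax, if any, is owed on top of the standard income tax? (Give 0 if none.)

Shadow minimum tax:
  Adjusted income: CHF 483,000 + CHF 40,700 + CHF 36,200 + CHF 11,100 = CHF 571,000
  Exemption: CHF 45,000 − 25% × (CHF 571,000 − CHF 554,000) = CHF 45,000 − CHF 4,250 = CHF 40,750
  Base: CHF 571,000 − CHF 40,750 = CHF 530,250
  CHF 530,250 × 24% = CHF 127,260

Standard income tax:
  CHF 181,000 × 10% = CHF 18,100
  CHF 133,000 × 15% = CHF 19,950
  CHF 169,000 × 26% = CHF 43,940
  → CHF 81,990

Excess of shadow minimum tax over standard income tax: CHF 127,260 − CHF 81,990 = CHF 45,270.

CHF 45,270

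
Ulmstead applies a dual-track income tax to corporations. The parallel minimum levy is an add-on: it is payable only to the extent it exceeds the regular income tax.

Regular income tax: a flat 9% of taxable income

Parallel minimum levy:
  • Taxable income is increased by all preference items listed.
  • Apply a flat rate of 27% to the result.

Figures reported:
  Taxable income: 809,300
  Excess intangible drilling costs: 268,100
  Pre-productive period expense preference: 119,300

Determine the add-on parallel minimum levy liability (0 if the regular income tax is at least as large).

Regular income tax:
  809,300 × 9% = 72,837

Parallel minimum levy:
  Adjusted income: 809,300 + 268,100 + 119,300 = 1,196,700
  1,196,700 × 27% = 323,109

Excess of parallel minimum levy over regular income tax: 323,109 − 72,837 = 250,272.

250,272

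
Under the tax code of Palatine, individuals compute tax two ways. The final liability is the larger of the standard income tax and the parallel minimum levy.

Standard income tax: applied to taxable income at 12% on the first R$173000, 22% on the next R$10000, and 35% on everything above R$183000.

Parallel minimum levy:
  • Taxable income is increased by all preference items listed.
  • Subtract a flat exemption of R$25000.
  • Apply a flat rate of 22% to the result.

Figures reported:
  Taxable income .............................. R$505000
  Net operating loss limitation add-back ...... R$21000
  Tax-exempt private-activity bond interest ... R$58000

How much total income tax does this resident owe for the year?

Standard income tax:
  R$173000 × 12% = R$20760
  R$10000 × 22% = R$2200
  R$322000 × 35% = R$112700
  → R$135660

Parallel minimum levy:
  Adjusted income: R$505000 + R$21000 + R$58000 = R$584000
  Less exemption R$25000 → base R$559000
  R$559000 × 22% = R$122980

R$135660 > R$122980, so the standard income tax governs.

R$135660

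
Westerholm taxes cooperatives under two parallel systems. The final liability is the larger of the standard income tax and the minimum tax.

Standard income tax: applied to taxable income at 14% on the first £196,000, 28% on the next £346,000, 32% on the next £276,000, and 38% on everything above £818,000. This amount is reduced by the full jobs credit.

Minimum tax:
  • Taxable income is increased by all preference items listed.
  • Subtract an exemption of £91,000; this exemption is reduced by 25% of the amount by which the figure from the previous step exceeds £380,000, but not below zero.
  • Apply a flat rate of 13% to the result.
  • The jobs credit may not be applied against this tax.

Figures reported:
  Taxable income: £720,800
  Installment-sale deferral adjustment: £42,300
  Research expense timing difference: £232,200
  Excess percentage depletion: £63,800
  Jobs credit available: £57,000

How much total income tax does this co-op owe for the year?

Standard income tax:
  £196,000 × 14% = £27,440
  £346,000 × 28% = £96,880
  £178,800 × 32% = £57,216
  → £181,536
  Less jobs credit £57,000 → £124,536

Minimum tax:
  Adjusted income: £720,800 + £42,300 + £232,200 + £63,800 = £1,059,100
  Exemption: 25% × (£1,059,100 − £380,000) = £169,775 ≥ £91,000, so the exemption is fully phased out
  Base: £1,059,100 − £0 = £1,059,100
  £1,059,100 × 13% = £137,683

£137,683 > £124,536, so the minimum tax is the binding amount.

£137,683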